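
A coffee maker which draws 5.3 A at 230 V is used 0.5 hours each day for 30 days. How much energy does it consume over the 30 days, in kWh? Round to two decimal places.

18.29 kWh

Power = 5.3 A × 230 V = 1219 W = 1.219 kW
Runtime = 0.5 h/day × 30 days = 15 h
Energy = 1.219 kW × 15 h = 18.285 kWh ≈ 18.29 kWh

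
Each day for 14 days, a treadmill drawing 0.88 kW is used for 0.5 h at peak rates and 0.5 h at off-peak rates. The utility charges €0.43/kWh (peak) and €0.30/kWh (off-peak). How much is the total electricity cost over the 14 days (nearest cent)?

Peak energy = 0.88 kW × 0.5 h × 14 = 6.16 kWh
Off-peak energy = 0.88 kW × 0.5 h × 14 = 6.16 kWh
Cost = 6.16 × €0.43 + 6.16 × €0.30 = €2.6488 + €1.848 = €4.50

€4.50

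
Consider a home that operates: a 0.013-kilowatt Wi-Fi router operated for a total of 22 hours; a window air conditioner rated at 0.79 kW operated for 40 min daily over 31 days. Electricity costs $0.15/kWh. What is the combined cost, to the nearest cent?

$2.49

Wi-Fi router: 0.013 kW × 22 h = 0.286 kWh
window air conditioner: Runtime = 40 min × 31 = 1240 min = 20.666666… h
window air conditioner: 0.79 kW × 20.666666… h = 16.326666… kWh
Total energy = 16.612666… kWh
Cost = 16.612666… × $0.15 = $2.49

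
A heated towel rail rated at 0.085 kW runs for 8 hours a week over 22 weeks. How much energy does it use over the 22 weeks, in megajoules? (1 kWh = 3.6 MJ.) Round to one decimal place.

53.9 MJ

Runtime = 8 h/week × 22 weeks = 176 h
Energy = 0.085 kW × 176 h = 14.96 kWh
= 14.96 × 3.6 MJ = 53.9 MJ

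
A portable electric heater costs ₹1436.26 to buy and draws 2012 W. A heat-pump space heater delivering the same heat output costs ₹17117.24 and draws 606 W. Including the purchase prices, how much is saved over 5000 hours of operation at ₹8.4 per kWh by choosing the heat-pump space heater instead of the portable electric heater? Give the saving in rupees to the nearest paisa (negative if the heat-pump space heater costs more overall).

portable electric heater: ₹1436.26 + (2012/1000) kW × 5000 h × ₹8.4 = ₹1436.26 + ₹84504 = ₹85940.26
heat-pump space heater: ₹17117.24 + (606/1000) kW × 5000 h × ₹8.4 = ₹17117.24 + ₹25452 = ₹42569.24
Saving = ₹85940.26 − ₹42569.24 = ₹43371.02

₹43371.02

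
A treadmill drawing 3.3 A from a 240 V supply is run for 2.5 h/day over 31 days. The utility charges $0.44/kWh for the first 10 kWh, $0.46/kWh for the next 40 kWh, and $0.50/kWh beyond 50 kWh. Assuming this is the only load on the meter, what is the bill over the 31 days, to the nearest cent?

Power = 3.3 A × 240 V = 792 W = 0.792 kW
Runtime = 2.5 h/day × 31 days = 77.5 h
Energy = 0.792 kW × 77.5 h = 61.38 kWh
Tier 1 (0–10 kWh): 10 × $0.44 = $4.4
Tier 2 (10–50 kWh): 40 × $0.46 = $18.4
Above 50 kWh: 11.38 × $0.50 = $5.69
Bill = $28.49

$28.49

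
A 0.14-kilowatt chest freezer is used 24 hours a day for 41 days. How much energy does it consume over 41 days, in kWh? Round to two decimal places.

137.76 kWh

Runtime = 24 h × 41 = 984 h
Energy = 0.14 kW × 984 h = 137.76 kWh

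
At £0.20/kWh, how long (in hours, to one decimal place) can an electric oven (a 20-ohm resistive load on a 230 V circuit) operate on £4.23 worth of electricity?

8.0 h

Power = V²/R = 230²/20 = 2645 W = 2.645 kW
Energy available = £4.23 ÷ £0.20/kWh = 21.15 kWh
Hours = 21.15 kWh ÷ 2.645 kW = 8.0 h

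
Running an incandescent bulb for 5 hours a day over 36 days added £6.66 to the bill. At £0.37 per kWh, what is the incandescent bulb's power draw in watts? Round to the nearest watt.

100 W

Energy = £6.66 ÷ £0.37/kWh = 18 kWh
Runtime = 5 h/day × 36 days = 180 h
Power = 18 kWh ÷ 180 h = 0.1 kW = 100 W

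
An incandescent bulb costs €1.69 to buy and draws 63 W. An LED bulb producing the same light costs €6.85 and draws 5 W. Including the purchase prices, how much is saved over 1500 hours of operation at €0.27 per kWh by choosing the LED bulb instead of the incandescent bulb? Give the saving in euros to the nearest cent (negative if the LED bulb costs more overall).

€18.33

incandescent bulb: €1.69 + (63/1000) kW × 1500 h × €0.27 = €1.69 + €25.515 = €27.205
LED bulb: €6.85 + (5/1000) kW × 1500 h × €0.27 = €6.85 + €2.025 = €8.875
Saving = €27.205 − €8.875 = €18.33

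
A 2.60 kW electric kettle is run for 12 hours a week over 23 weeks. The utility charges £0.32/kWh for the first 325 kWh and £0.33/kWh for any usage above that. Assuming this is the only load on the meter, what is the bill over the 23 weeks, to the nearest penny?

Runtime = 12 h/week × 23 weeks = 276 h
Energy = 2.6 kW × 276 h = 717.6 kWh
Tier 1 (0–325 kWh): 325 × £0.32 = £104
Above 325 kWh: 392.6 × £0.33 = £129.558
Bill = £233.56

£233.56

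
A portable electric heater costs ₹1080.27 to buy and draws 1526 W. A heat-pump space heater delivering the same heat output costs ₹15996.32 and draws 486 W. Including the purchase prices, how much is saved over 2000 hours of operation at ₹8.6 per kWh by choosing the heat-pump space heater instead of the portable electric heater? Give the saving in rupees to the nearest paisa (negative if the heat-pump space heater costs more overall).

portable electric heater: ₹1080.27 + (1526/1000) kW × 2000 h × ₹8.6 = ₹1080.27 + ₹26247.2 = ₹27327.47
heat-pump space heater: ₹15996.32 + (486/1000) kW × 2000 h × ₹8.6 = ₹15996.32 + ₹8359.2 = ₹24355.52
Saving = ₹27327.47 − ₹24355.52 = ₹2971.95

₹2971.95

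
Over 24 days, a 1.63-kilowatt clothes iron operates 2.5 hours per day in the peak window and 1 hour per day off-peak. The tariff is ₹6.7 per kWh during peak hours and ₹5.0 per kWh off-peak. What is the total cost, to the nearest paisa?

₹850.86

Peak energy = 1.63 kW × 2.5 h × 24 = 97.8 kWh
Off-peak energy = 1.63 kW × 1 h × 24 = 39.12 kWh
Cost = 97.8 × ₹6.7 + 39.12 × ₹5.0 = ₹655.26 + ₹195.6 = ₹850.86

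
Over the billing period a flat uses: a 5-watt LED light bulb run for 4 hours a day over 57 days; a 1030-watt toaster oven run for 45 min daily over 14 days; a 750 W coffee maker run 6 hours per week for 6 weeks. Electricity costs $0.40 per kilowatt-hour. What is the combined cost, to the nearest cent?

$15.58

LED light bulb: Runtime = 4 h/day × 57 days = 228 h
LED light bulb: 0.005 kW × 228 h = 1.14 kWh
toaster oven: Runtime = 45 min × 14 = 630 min = 10.5 h
toaster oven: 1.03 kW × 10.5 h = 10.815 kWh
coffee maker: Runtime = 6 h/week × 6 weeks = 36 h
coffee maker: 0.75 kW × 36 h = 27 kWh
Total energy = 38.955 kWh
Cost = 38.955 × $0.40 = $15.58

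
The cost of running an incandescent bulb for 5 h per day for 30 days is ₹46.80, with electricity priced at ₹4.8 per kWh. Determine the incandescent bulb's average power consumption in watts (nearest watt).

65 W

Energy = ₹46.80 ÷ ₹4.8/kWh = 9.75 kWh
Runtime = 5 h/day × 30 days = 150 h
Power = 9.75 kWh ÷ 150 h = 0.065 kW = 65 W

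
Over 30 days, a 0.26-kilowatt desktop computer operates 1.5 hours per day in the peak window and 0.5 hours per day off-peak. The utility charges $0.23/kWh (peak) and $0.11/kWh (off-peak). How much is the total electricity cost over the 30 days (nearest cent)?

Peak energy = 0.26 kW × 1.5 h × 30 = 11.7 kWh
Off-peak energy = 0.26 kW × 0.5 h × 30 = 3.9 kWh
Cost = 11.7 × $0.23 + 3.9 × $0.11 = $2.691 + $0.429 = $3.12

$3.12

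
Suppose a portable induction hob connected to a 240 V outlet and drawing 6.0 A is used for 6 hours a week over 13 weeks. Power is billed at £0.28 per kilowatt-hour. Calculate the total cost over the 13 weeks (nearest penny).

Power = 6.0 A × 240 V = 1440 W = 1.44 kW
Runtime = 6 h/week × 13 weeks = 78 h
Energy = 1.44 kW × 78 h = 112.32 kWh
Cost = 112.32 kWh × £0.28/kWh = £31.45

£31.45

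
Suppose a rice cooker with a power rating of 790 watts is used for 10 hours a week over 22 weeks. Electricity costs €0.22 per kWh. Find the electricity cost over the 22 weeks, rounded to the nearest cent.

Runtime = 10 h/week × 22 weeks = 220 h
Energy = 0.79 kW × 220 h = 173.8 kWh
Cost = 173.8 kWh × €0.22/kWh = €38.24

€38.24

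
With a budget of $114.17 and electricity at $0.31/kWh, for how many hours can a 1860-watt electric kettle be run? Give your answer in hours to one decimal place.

Energy available = $114.17 ÷ $0.31/kWh = 368.2903 kWh
Hours = 368.2903 kWh ÷ 1.86 kW = 198.0 h

198.0 h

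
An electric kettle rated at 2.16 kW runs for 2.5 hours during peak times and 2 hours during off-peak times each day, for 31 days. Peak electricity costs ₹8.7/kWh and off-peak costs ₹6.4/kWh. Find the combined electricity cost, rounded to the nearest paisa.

Peak energy = 2.16 kW × 2.5 h × 31 = 167.4 kWh
Off-peak energy = 2.16 kW × 2 h × 31 = 133.92 kWh
Cost = 167.4 × ₹8.7 + 133.92 × ₹6.4 = ₹1456.38 + ₹857.088 = ₹2313.47

₹2313.47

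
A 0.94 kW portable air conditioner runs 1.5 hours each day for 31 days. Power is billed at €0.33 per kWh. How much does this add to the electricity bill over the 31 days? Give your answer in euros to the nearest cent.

€14.42

Runtime = 1.5 h/day × 31 days = 46.5 h
Energy = 0.94 kW × 46.5 h = 43.71 kWh
Cost = 43.71 kWh × €0.33/kWh = €14.42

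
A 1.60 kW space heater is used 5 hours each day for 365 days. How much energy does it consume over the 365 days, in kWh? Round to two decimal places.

2920.00 kWh

Runtime = 5 h/day × 365 days = 1825 h
Energy = 1.6 kW × 1825 h = 2920 kWh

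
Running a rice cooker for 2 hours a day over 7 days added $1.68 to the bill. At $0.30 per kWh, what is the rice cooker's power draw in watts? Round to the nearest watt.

400 W

Energy = $1.68 ÷ $0.30/kWh = 5.6 kWh
Runtime = 2 h/day × 7 days = 14 h
Power = 5.6 kWh ÷ 14 h = 0.4 kW = 400 W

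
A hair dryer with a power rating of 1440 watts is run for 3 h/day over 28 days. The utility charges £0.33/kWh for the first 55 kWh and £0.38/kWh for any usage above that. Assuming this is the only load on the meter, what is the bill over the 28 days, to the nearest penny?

Runtime = 3 h/day × 28 days = 84 h
Energy = 1.44 kW × 84 h = 120.96 kWh
Tier 1 (0–55 kWh): 55 × £0.33 = £18.15
Above 55 kWh: 65.96 × £0.38 = £25.0648
Bill = £43.21

£43.21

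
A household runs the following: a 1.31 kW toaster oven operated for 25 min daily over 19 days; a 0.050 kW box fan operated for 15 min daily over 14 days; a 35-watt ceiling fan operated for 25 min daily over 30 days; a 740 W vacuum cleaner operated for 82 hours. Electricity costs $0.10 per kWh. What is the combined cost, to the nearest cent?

$7.17

toaster oven: Runtime = 25 min × 19 = 475 min = 7.916666… h
toaster oven: 1.31 kW × 7.916666… h = 10.370833… kWh
box fan: Runtime = 15 min × 14 = 210 min = 3.5 h
box fan: 0.05 kW × 3.5 h = 0.175 kWh
ceiling fan: Runtime = 25 min × 30 = 750 min = 12.5 h
ceiling fan: 0.035 kW × 12.5 h = 0.4375 kWh
vacuum cleaner: 0.74 kW × 82 h = 60.68 kWh
Total energy = 71.663333… kWh
Cost = 71.663333… × $0.10 = $7.17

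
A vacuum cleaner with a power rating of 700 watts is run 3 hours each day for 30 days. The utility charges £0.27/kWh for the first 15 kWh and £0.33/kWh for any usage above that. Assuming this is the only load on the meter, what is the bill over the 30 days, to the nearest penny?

Runtime = 3 h/day × 30 days = 90 h
Energy = 0.7 kW × 90 h = 63 kWh
Tier 1 (0–15 kWh): 15 × £0.27 = £4.05
Above 15 kWh: 48 × £0.33 = £15.84
Bill = £19.89

£19.89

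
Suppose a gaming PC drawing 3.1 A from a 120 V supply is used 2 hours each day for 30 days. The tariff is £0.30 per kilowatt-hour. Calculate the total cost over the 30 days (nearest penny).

£6.70

Power = 3.1 A × 120 V = 372 W = 0.372 kW
Runtime = 2 h/day × 30 days = 60 h
Energy = 0.372 kW × 60 h = 22.32 kWh
Cost = 22.32 kWh × £0.30/kWh = £6.70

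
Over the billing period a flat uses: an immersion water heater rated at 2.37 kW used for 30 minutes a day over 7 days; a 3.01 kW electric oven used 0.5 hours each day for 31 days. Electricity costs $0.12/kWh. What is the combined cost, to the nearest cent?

$6.59

immersion water heater: Runtime = 30 min × 7 = 210 min = 3.5 h
immersion water heater: 2.37 kW × 3.5 h = 8.295 kWh
electric oven: Runtime = 0.5 h/day × 31 days = 15.5 h
electric oven: 3.01 kW × 15.5 h = 46.655 kWh
Total energy = 54.95 kWh
Cost = 54.95 × $0.12 = $6.59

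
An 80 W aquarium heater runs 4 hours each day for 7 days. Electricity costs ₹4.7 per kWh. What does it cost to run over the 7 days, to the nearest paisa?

Runtime = 4 h/day × 7 days = 28 h
Energy = 0.08 kW × 28 h = 2.24 kWh
Cost = 2.24 kWh × ₹4.7/kWh = ₹10.53

₹10.53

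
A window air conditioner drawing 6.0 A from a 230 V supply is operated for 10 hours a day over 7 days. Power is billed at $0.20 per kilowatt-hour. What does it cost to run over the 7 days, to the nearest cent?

$19.32

Power = 6.0 A × 230 V = 1380 W = 1.38 kW
Runtime = 10 h/day × 7 days = 70 h
Energy = 1.38 kW × 70 h = 96.6 kWh
Cost = 96.6 kWh × $0.20/kWh = $19.32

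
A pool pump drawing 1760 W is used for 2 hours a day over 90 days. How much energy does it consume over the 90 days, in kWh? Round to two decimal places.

316.80 kWh

Runtime = 2 h/day × 90 days = 180 h
Energy = 1.76 kW × 180 h = 316.8 kWh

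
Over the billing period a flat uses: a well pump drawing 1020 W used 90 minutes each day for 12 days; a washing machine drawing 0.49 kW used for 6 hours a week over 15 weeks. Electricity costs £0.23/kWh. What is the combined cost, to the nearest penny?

well pump: Runtime = 90 min × 12 = 1080 min = 18 h
well pump: 1.02 kW × 18 h = 18.36 kWh
washing machine: Runtime = 6 h/week × 15 weeks = 90 h
washing machine: 0.49 kW × 90 h = 44.1 kWh
Total energy = 62.46 kWh
Cost = 62.46 × £0.23 = £14.37

£14.37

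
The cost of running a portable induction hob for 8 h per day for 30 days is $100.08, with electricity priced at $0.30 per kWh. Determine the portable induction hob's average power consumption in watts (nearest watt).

Energy = $100.08 ÷ $0.30/kWh = 333.6 kWh
Runtime = 8 h/day × 30 days = 240 h
Power = 333.6 kWh ÷ 240 h = 1.39 kW = 1390 W

1390 W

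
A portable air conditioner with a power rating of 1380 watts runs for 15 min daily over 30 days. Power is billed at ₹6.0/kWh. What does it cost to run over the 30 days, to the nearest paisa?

Runtime = 15 min × 30 = 450 min = 7.5 h
Energy = 1.38 kW × 7.5 h = 10.35 kWh
Cost = 10.35 kWh × ₹6.0/kWh = ₹62.10

₹62.10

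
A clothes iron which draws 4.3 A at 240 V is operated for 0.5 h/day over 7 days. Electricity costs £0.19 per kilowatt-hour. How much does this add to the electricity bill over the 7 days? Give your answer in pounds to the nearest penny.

Power = 4.3 A × 240 V = 1032 W = 1.032 kW
Runtime = 0.5 h/day × 7 days = 3.5 h
Energy = 1.032 kW × 3.5 h = 3.612 kWh
Cost = 3.612 kWh × £0.19/kWh = £0.69

£0.69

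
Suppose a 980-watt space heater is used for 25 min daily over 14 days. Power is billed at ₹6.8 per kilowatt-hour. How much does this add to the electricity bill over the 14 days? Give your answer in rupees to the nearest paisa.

₹38.87

Runtime = 25 min × 14 = 350 min = 5.833333… h
Energy = 0.98 kW × 5.833333… h = 5.716666… kWh
Cost = 5.716666… kWh × ₹6.8/kWh = ₹38.87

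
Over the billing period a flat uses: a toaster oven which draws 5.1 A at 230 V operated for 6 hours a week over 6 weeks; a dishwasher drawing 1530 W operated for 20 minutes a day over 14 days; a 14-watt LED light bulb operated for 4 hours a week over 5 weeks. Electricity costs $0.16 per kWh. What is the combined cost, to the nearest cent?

toaster oven: Power = 5.1 A × 230 V = 1173 W = 1.173 kW
toaster oven: Runtime = 6 h/week × 6 weeks = 36 h
toaster oven: 1.173 kW × 36 h = 42.228 kWh
dishwasher: Runtime = 20 min × 14 = 280 min = 4.666666… h
dishwasher: 1.53 kW × 4.666666… h = 7.14 kWh
LED light bulb: Runtime = 4 h/week × 5 weeks = 20 h
LED light bulb: 0.014 kW × 20 h = 0.28 kWh
Total energy = 49.648 kWh
Cost = 49.648 × $0.16 = $7.94

$7.94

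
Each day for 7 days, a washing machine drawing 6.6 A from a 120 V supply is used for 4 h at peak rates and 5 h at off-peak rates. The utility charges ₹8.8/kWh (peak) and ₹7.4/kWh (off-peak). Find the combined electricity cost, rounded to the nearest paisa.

₹400.28

Power = 6.6 A × 120 V = 792 W = 0.792 kW
Peak energy = 0.792 kW × 4 h × 7 = 22.176 kWh
Off-peak energy = 0.792 kW × 5 h × 7 = 27.72 kWh
Cost = 22.176 × ₹8.8 + 27.72 × ₹7.4 = ₹195.1488 + ₹205.128 = ₹400.28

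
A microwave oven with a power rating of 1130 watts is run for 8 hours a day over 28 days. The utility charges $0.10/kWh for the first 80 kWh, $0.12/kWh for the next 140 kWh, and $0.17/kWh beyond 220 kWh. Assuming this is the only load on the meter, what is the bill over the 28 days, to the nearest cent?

Runtime = 8 h/day × 28 days = 224 h
Energy = 1.13 kW × 224 h = 253.12 kWh
Tier 1 (0–80 kWh): 80 × $0.10 = $8
Tier 2 (80–220 kWh): 140 × $0.12 = $16.8
Above 220 kWh: 33.12 × $0.17 = $5.6304
Bill = $30.43

$30.43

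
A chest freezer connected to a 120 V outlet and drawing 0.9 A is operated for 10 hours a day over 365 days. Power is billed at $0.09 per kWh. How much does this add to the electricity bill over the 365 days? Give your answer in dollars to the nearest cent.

Power = 0.9 A × 120 V = 108 W = 0.108 kW
Runtime = 10 h/day × 365 days = 3650 h
Energy = 0.108 kW × 3650 h = 394.2 kWh
Cost = 394.2 kWh × $0.09/kWh = $35.48

$35.48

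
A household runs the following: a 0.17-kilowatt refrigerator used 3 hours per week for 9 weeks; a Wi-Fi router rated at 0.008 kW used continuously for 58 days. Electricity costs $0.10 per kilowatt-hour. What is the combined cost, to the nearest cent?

$1.57

refrigerator: Runtime = 3 h/week × 9 weeks = 27 h
refrigerator: 0.17 kW × 27 h = 4.59 kWh
Wi-Fi router: Runtime = 24 h × 58 = 1392 h
Wi-Fi router: 0.008 kW × 1392 h = 11.136 kWh
Total energy = 15.726 kWh
Cost = 15.726 × $0.10 = $1.57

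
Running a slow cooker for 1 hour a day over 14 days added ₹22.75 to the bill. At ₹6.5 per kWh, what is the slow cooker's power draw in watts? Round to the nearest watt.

250 W

Energy = ₹22.75 ÷ ₹6.5/kWh = 3.5 kWh
Runtime = 1 h/day × 14 days = 14 h
Power = 3.5 kWh ÷ 14 h = 0.25 kW = 250 W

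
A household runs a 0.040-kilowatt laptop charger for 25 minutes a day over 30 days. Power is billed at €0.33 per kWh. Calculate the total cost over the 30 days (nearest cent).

€0.17

Runtime = 25 min × 30 = 750 min = 12.5 h
Energy = 0.04 kW × 12.5 h = 0.5 kWh
Cost = 0.5 kWh × €0.33/kWh = €0.17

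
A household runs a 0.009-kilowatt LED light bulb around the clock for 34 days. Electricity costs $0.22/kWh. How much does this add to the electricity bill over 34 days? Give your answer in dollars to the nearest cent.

$1.62

Runtime = 24 h × 34 = 816 h
Energy = 0.009 kW × 816 h = 7.344 kWh
Cost = 7.344 kWh × $0.22/kWh = $1.62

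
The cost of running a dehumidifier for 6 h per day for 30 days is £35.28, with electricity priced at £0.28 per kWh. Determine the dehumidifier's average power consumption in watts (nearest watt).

700 W

Energy = £35.28 ÷ £0.28/kWh = 126 kWh
Runtime = 6 h/day × 30 days = 180 h
Power = 126 kWh ÷ 180 h = 0.7 kW = 700 W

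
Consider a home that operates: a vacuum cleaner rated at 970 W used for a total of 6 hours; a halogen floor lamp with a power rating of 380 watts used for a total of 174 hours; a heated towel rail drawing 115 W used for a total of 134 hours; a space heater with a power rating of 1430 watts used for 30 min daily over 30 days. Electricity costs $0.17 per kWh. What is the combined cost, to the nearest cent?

vacuum cleaner: 0.97 kW × 6 h = 5.82 kWh
halogen floor lamp: 0.38 kW × 174 h = 66.12 kWh
heated towel rail: 0.115 kW × 134 h = 15.41 kWh
space heater: Runtime = 30 min × 30 = 900 min = 15 h
space heater: 1.43 kW × 15 h = 21.45 kWh
Total energy = 108.8 kWh
Cost = 108.8 × $0.17 = $18.50

$18.50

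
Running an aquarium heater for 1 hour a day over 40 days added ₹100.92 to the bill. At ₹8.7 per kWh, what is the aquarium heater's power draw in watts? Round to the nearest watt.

290 W

Energy = ₹100.92 ÷ ₹8.7/kWh = 11.6 kWh
Runtime = 1 h/day × 40 days = 40 h
Power = 11.6 kWh ÷ 40 h = 0.29 kW = 290 W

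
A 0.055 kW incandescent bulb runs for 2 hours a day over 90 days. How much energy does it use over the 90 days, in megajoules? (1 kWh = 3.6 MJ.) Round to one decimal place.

35.6 MJ

Runtime = 2 h/day × 90 days = 180 h
Energy = 0.055 kW × 180 h = 9.9 kWh
= 9.9 × 3.6 MJ = 35.6 MJ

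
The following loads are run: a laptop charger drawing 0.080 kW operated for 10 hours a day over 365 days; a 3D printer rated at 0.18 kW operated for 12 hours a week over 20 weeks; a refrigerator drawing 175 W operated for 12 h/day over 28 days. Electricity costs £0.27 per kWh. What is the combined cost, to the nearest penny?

laptop charger: Runtime = 10 h/day × 365 days = 3650 h
laptop charger: 0.08 kW × 3650 h = 292 kWh
3D printer: Runtime = 12 h/week × 20 weeks = 240 h
3D printer: 0.18 kW × 240 h = 43.2 kWh
refrigerator: Runtime = 12 h/day × 28 days = 336 h
refrigerator: 0.175 kW × 336 h = 58.8 kWh
Total energy = 394 kWh
Cost = 394 × £0.27 = £106.38

£106.38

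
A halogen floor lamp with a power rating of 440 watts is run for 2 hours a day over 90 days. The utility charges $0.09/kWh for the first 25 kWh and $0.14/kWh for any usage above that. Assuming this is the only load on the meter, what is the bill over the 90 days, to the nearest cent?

$9.84

Runtime = 2 h/day × 90 days = 180 h
Energy = 0.44 kW × 180 h = 79.2 kWh
Tier 1 (0–25 kWh): 25 × $0.09 = $2.25
Above 25 kWh: 54.2 × $0.14 = $7.588
Bill = $9.84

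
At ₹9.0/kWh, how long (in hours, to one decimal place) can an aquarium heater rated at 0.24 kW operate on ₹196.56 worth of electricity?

91.0 h

Energy available = ₹196.56 ÷ ₹9.0/kWh = 21.84 kWh
Hours = 21.84 kWh ÷ 0.24 kW = 91.0 h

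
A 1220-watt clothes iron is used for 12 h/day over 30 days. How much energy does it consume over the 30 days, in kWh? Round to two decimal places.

Runtime = 12 h/day × 30 days = 360 h
Energy = 1.22 kW × 360 h = 439.2 kWh

439.20 kWh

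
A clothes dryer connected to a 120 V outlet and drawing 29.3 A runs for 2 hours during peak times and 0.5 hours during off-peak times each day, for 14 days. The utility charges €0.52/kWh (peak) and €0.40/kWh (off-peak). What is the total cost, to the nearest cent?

€61.04

Power = 29.3 A × 120 V = 3516 W = 3.516 kW
Peak energy = 3.516 kW × 2 h × 14 = 98.448 kWh
Off-peak energy = 3.516 kW × 0.5 h × 14 = 24.612 kWh
Cost = 98.448 × €0.52 + 24.612 × €0.40 = €51.19296 + €9.8448 = €61.04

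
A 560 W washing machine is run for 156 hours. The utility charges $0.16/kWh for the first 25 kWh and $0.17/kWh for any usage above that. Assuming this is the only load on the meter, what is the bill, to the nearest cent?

Energy = 0.56 kW × 156 h = 87.36 kWh
Tier 1 (0–25 kWh): 25 × $0.16 = $4
Above 25 kWh: 62.36 × $0.17 = $10.6012
Bill = $14.60

$14.60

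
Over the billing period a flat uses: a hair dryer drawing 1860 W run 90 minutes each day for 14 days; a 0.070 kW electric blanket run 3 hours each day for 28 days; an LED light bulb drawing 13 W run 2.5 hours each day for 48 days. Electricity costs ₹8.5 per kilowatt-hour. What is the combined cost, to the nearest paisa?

hair dryer: Runtime = 90 min × 14 = 1260 min = 21 h
hair dryer: 1.86 kW × 21 h = 39.06 kWh
electric blanket: Runtime = 3 h/day × 28 days = 84 h
electric blanket: 0.07 kW × 84 h = 5.88 kWh
LED light bulb: Runtime = 2.5 h/day × 48 days = 120 h
LED light bulb: 0.013 kW × 120 h = 1.56 kWh
Total energy = 46.5 kWh
Cost = 46.5 × ₹8.5 = ₹395.25

₹395.25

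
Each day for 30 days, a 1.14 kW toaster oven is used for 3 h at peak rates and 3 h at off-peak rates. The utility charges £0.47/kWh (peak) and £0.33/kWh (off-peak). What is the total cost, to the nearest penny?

£82.08

Peak energy = 1.14 kW × 3 h × 30 = 102.6 kWh
Off-peak energy = 1.14 kW × 3 h × 30 = 102.6 kWh
Cost = 102.6 × £0.47 + 102.6 × £0.33 = £48.222 + £33.858 = £82.08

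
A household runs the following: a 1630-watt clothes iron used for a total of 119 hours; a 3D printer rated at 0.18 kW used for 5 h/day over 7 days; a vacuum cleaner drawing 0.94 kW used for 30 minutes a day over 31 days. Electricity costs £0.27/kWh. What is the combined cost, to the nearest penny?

clothes iron: 1.63 kW × 119 h = 193.97 kWh
3D printer: Runtime = 5 h/day × 7 days = 35 h
3D printer: 0.18 kW × 35 h = 6.3 kWh
vacuum cleaner: Runtime = 30 min × 31 = 930 min = 15.5 h
vacuum cleaner: 0.94 kW × 15.5 h = 14.57 kWh
Total energy = 214.84 kWh
Cost = 214.84 × £0.27 = £58.01

£58.01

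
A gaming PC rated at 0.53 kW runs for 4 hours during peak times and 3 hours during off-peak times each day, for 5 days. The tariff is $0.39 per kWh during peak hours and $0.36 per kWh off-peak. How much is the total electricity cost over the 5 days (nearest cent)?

Peak energy = 0.53 kW × 4 h × 5 = 10.6 kWh
Off-peak energy = 0.53 kW × 3 h × 5 = 7.95 kWh
Cost = 10.6 × $0.39 + 7.95 × $0.36 = $4.134 + $2.862 = $7.00

$7.00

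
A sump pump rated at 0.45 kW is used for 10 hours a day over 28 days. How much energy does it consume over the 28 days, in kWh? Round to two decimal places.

Runtime = 10 h/day × 28 days = 280 h
Energy = 0.45 kW × 280 h = 126 kWh

126.00 kWh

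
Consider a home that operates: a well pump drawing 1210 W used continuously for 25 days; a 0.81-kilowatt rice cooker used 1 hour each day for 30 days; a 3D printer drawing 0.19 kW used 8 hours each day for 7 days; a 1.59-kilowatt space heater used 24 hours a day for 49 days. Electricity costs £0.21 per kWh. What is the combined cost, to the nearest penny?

£552.46

well pump: Runtime = 24 h × 25 = 600 h
well pump: 1.21 kW × 600 h = 726 kWh
rice cooker: Runtime = 1 h/day × 30 days = 30 h
rice cooker: 0.81 kW × 30 h = 24.3 kWh
3D printer: Runtime = 8 h/day × 7 days = 56 h
3D printer: 0.19 kW × 56 h = 10.64 kWh
space heater: Runtime = 24 h × 49 = 1176 h
space heater: 1.59 kW × 1176 h = 1869.84 kWh
Total energy = 2630.78 kWh
Cost = 2630.78 × £0.21 = £552.46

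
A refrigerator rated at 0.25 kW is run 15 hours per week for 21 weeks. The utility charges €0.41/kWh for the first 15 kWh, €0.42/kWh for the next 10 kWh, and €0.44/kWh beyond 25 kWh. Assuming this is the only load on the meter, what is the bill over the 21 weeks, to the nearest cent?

Runtime = 15 h/week × 21 weeks = 315 h
Energy = 0.25 kW × 315 h = 78.75 kWh
Tier 1 (0–15 kWh): 15 × €0.41 = €6.15
Tier 2 (15–25 kWh): 10 × €0.42 = €4.2
Above 25 kWh: 53.75 × €0.44 = €23.65
Bill = €34.00

€34.00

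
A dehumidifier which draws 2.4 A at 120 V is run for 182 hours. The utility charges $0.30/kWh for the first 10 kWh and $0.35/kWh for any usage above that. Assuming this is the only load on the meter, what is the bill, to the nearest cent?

Power = 2.4 A × 120 V = 288 W = 0.288 kW
Energy = 0.288 kW × 182 h = 52.416 kWh
Tier 1 (0–10 kWh): 10 × $0.30 = $3
Above 10 kWh: 42.416 × $0.35 = $14.8456
Bill = $17.85

$17.85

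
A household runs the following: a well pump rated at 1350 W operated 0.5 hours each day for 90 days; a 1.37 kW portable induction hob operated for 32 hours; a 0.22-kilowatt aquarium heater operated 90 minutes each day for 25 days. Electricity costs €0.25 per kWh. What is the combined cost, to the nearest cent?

€28.21

well pump: Runtime = 0.5 h/day × 90 days = 45 h
well pump: 1.35 kW × 45 h = 60.75 kWh
portable induction hob: 1.37 kW × 32 h = 43.84 kWh
aquarium heater: Runtime = 90 min × 25 = 2250 min = 37.5 h
aquarium heater: 0.22 kW × 37.5 h = 8.25 kWh
Total energy = 112.84 kWh
Cost = 112.84 × €0.25 = €28.21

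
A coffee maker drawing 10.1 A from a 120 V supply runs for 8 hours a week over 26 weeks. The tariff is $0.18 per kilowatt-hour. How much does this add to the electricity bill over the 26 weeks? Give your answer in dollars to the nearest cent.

$45.38

Power = 10.1 A × 120 V = 1212 W = 1.212 kW
Runtime = 8 h/week × 26 weeks = 208 h
Energy = 1.212 kW × 208 h = 252.096 kWh
Cost = 252.096 kWh × $0.18/kWh = $45.38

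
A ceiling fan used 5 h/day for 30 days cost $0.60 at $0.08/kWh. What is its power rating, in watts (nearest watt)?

Energy = $0.60 ÷ $0.08/kWh = 7.5 kWh
Runtime = 5 h/day × 30 days = 150 h
Power = 7.5 kWh ÷ 150 h = 0.05 kW = 50 W

50 W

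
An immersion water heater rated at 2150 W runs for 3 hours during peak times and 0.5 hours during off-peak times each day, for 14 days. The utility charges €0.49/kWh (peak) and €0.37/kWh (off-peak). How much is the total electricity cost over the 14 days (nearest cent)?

€49.82

Peak energy = 2.15 kW × 3 h × 14 = 90.3 kWh
Off-peak energy = 2.15 kW × 0.5 h × 14 = 15.05 kWh
Cost = 90.3 × €0.49 + 15.05 × €0.37 = €44.247 + €5.5685 = €49.82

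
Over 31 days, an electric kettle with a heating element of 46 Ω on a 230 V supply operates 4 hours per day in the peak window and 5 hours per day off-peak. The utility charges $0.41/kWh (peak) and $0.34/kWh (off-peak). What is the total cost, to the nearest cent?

Power = V²/R = 230²/46 = 1150 W = 1.15 kW
Peak energy = 1.15 kW × 4 h × 31 = 142.6 kWh
Off-peak energy = 1.15 kW × 5 h × 31 = 178.25 kWh
Cost = 142.6 × $0.41 + 178.25 × $0.34 = $58.466 + $60.605 = $119.07

$119.07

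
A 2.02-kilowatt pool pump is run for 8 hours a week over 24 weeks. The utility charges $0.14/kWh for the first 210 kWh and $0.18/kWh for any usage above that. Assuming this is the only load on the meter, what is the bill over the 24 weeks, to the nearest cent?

$61.41

Runtime = 8 h/week × 24 weeks = 192 h
Energy = 2.02 kW × 192 h = 387.84 kWh
Tier 1 (0–210 kWh): 210 × $0.14 = $29.4
Above 210 kWh: 177.84 × $0.18 = $32.0112
Bill = $61.41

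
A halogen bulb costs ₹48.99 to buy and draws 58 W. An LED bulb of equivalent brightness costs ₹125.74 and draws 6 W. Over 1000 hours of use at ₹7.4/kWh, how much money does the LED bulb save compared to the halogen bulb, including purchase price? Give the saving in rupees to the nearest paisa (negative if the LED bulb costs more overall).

₹308.05

halogen bulb: ₹48.99 + (58/1000) kW × 1000 h × ₹7.4 = ₹48.99 + ₹429.2 = ₹478.19
LED bulb: ₹125.74 + (6/1000) kW × 1000 h × ₹7.4 = ₹125.74 + ₹44.4 = ₹170.14
Saving = ₹478.19 − ₹170.14 = ₹308.05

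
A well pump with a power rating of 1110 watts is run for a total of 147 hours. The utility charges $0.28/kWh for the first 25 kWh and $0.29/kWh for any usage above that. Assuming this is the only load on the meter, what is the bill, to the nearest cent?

Energy = 1.11 kW × 147 h = 163.17 kWh
Tier 1 (0–25 kWh): 25 × $0.28 = $7
Above 25 kWh: 138.17 × $0.29 = $40.0693
Bill = $47.07

$47.07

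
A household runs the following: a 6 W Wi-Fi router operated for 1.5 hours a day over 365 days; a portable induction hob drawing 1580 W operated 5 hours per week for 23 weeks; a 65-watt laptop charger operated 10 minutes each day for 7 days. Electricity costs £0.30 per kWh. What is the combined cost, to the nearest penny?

Wi-Fi router: Runtime = 1.5 h/day × 365 days = 547.5 h
Wi-Fi router: 0.006 kW × 547.5 h = 3.285 kWh
portable induction hob: Runtime = 5 h/week × 23 weeks = 115 h
portable induction hob: 1.58 kW × 115 h = 181.7 kWh
laptop charger: Runtime = 10 min × 7 = 70 min = 1.166666… h
laptop charger: 0.065 kW × 1.166666… h = 0.075833… kWh
Total energy = 185.060833… kWh
Cost = 185.060833… × £0.30 = £55.52

£55.52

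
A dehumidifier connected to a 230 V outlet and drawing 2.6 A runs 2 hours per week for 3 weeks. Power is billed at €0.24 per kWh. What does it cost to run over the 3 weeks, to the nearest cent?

Power = 2.6 A × 230 V = 598 W = 0.598 kW
Runtime = 2 h/week × 3 weeks = 6 h
Energy = 0.598 kW × 6 h = 3.588 kWh
Cost = 3.588 kWh × €0.24/kWh = €0.86

€0.86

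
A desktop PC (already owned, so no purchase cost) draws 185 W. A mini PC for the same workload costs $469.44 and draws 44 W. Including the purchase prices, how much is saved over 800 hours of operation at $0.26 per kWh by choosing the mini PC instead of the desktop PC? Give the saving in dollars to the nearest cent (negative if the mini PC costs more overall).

-$440.11

desktop PC: $0.00 + (185/1000) kW × 800 h × $0.26 = $0.00 + $38.48 = $38.48
mini PC: $469.44 + (44/1000) kW × 800 h × $0.26 = $469.44 + $9.152 = $478.592
Saving = $38.48 − $478.592 = −$440.112 → -$440.11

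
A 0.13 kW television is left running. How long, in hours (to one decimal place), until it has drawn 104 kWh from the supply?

Hours = 104 kWh ÷ 0.13 kW = 800.0 h

800.0 h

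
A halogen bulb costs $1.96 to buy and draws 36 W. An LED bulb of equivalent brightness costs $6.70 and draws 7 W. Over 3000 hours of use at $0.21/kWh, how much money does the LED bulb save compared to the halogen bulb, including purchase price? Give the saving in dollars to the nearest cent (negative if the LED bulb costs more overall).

halogen bulb: $1.96 + (36/1000) kW × 3000 h × $0.21 = $1.96 + $22.68 = $24.64
LED bulb: $6.70 + (7/1000) kW × 3000 h × $0.21 = $6.70 + $4.41 = $11.11
Saving = $24.64 − $11.11 = $13.53

$13.53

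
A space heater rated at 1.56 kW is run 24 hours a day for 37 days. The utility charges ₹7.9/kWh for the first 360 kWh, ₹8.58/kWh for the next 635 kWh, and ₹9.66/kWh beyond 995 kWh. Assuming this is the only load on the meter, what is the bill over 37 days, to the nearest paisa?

Runtime = 24 h × 37 = 888 h
Energy = 1.56 kW × 888 h = 1385.28 kWh
Tier 1 (0–360 kWh): 360 × ₹7.9 = ₹2844
Tier 2 (360–995 kWh): 635 × ₹8.58 = ₹5448.3
Above 995 kWh: 390.28 × ₹9.66 = ₹3770.1048
Bill = ₹12062.40

₹12062.40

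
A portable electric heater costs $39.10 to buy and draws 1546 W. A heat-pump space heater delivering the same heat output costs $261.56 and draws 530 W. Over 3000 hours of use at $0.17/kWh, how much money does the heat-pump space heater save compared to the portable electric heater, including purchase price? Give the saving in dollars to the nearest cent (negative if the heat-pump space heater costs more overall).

portable electric heater: $39.10 + (1546/1000) kW × 3000 h × $0.17 = $39.10 + $788.46 = $827.56
heat-pump space heater: $261.56 + (530/1000) kW × 3000 h × $0.17 = $261.56 + $270.3 = $531.86
Saving = $827.56 − $531.86 = $295.7

$295.70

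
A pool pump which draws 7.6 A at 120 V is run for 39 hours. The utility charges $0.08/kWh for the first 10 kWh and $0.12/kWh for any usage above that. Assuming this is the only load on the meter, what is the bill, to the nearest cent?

Power = 7.6 A × 120 V = 912 W = 0.912 kW
Energy = 0.912 kW × 39 h = 35.568 kWh
Tier 1 (0–10 kWh): 10 × $0.08 = $0.8
Above 10 kWh: 25.568 × $0.12 = $3.06816
Bill = $3.87

$3.87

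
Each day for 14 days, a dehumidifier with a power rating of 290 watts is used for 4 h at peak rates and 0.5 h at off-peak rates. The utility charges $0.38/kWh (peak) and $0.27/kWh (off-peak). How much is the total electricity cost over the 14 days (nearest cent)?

Peak energy = 0.29 kW × 4 h × 14 = 16.24 kWh
Off-peak energy = 0.29 kW × 0.5 h × 14 = 2.03 kWh
Cost = 16.24 × $0.38 + 2.03 × $0.27 = $6.1712 + $0.5481 = $6.72

$6.72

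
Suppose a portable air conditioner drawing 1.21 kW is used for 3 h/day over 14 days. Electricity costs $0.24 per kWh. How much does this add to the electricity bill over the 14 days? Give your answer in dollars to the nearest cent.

$12.20

Runtime = 3 h/day × 14 days = 42 h
Energy = 1.21 kW × 42 h = 50.82 kWh
Cost = 50.82 kWh × $0.24/kWh = $12.20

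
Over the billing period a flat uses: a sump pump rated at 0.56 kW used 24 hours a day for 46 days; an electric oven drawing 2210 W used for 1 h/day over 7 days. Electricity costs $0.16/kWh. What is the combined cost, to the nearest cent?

sump pump: Runtime = 24 h × 46 = 1104 h
sump pump: 0.56 kW × 1104 h = 618.24 kWh
electric oven: Runtime = 1 h/day × 7 days = 7 h
electric oven: 2.21 kW × 7 h = 15.47 kWh
Total energy = 633.71 kWh
Cost = 633.71 × $0.16 = $101.39

$101.39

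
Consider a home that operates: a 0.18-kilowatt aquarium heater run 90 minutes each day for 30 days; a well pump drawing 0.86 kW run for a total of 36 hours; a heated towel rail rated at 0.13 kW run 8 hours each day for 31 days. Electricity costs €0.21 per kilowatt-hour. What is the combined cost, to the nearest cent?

€14.97

aquarium heater: Runtime = 90 min × 30 = 2700 min = 45 h
aquarium heater: 0.18 kW × 45 h = 8.1 kWh
well pump: 0.86 kW × 36 h = 30.96 kWh
heated towel rail: Runtime = 8 h/day × 31 days = 248 h
heated towel rail: 0.13 kW × 248 h = 32.24 kWh
Total energy = 71.3 kWh
Cost = 71.3 × €0.21 = €14.97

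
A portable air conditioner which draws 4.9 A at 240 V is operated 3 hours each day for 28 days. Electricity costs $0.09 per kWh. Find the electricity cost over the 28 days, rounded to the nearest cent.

$8.89

Power = 4.9 A × 240 V = 1176 W = 1.176 kW
Runtime = 3 h/day × 28 days = 84 h
Energy = 1.176 kW × 84 h = 98.784 kWh
Cost = 98.784 kWh × $0.09/kWh = $8.89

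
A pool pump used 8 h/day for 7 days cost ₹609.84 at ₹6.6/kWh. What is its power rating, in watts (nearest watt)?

1650 W

Energy = ₹609.84 ÷ ₹6.6/kWh = 92.4 kWh
Runtime = 8 h/day × 7 days = 56 h
Power = 92.4 kWh ÷ 56 h = 1.65 kW = 1650 W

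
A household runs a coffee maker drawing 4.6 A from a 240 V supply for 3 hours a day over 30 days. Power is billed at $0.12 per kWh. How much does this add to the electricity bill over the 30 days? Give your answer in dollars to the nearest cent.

$11.92

Power = 4.6 A × 240 V = 1104 W = 1.104 kW
Runtime = 3 h/day × 30 days = 90 h
Energy = 1.104 kW × 90 h = 99.36 kWh
Cost = 99.36 kWh × $0.12/kWh = $11.92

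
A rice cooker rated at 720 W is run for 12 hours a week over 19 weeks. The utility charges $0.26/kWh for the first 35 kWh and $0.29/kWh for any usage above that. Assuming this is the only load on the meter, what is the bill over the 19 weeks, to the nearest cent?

Runtime = 12 h/week × 19 weeks = 228 h
Energy = 0.72 kW × 228 h = 164.16 kWh
Tier 1 (0–35 kWh): 35 × $0.26 = $9.1
Above 35 kWh: 129.16 × $0.29 = $37.4564
Bill = $46.56

$46.56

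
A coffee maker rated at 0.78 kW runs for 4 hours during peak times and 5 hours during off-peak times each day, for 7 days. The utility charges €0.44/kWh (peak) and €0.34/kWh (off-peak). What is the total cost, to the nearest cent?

€18.89

Peak energy = 0.78 kW × 4 h × 7 = 21.84 kWh
Off-peak energy = 0.78 kW × 5 h × 7 = 27.3 kWh
Cost = 21.84 × €0.44 + 27.3 × €0.34 = €9.6096 + €9.282 = €18.89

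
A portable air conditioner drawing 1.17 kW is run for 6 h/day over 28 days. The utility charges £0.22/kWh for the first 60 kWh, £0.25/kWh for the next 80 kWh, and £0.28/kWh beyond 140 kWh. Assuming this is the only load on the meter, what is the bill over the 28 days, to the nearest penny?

Runtime = 6 h/day × 28 days = 168 h
Energy = 1.17 kW × 168 h = 196.56 kWh
Tier 1 (0–60 kWh): 60 × £0.22 = £13.2
Tier 2 (60–140 kWh): 80 × £0.25 = £20
Above 140 kWh: 56.56 × £0.28 = £15.8368
Bill = £49.04

£49.04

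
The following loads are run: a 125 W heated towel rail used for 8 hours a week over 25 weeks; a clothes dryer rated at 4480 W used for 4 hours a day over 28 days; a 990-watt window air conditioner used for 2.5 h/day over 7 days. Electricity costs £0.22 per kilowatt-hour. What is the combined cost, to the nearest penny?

£119.70

heated towel rail: Runtime = 8 h/week × 25 weeks = 200 h
heated towel rail: 0.125 kW × 200 h = 25 kWh
clothes dryer: Runtime = 4 h/day × 28 days = 112 h
clothes dryer: 4.48 kW × 112 h = 501.76 kWh
window air conditioner: Runtime = 2.5 h/day × 7 days = 17.5 h
window air conditioner: 0.99 kW × 17.5 h = 17.325 kWh
Total energy = 544.085 kWh
Cost = 544.085 × £0.22 = £119.70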